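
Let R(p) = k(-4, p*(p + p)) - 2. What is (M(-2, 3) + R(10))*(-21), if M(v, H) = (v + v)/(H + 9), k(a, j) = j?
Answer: -4151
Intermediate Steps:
M(v, H) = 2*v/(9 + H) (M(v, H) = (2*v)/(9 + H) = 2*v/(9 + H))
R(p) = -2 + 2*p² (R(p) = p*(p + p) - 2 = p*(2*p) - 2 = 2*p² - 2 = -2 + 2*p²)
(M(-2, 3) + R(10))*(-21) = (2*(-2)/(9 + 3) + (-2 + 2*10²))*(-21) = (2*(-2)/12 + (-2 + 2*100))*(-21) = (2*(-2)*(1/12) + (-2 + 200))*(-21) = (-⅓ + 198)*(-21) = (593/3)*(-21) = -4151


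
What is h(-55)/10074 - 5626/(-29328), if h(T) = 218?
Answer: 5255819/24620856 ≈ 0.21347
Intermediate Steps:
h(-55)/10074 - 5626/(-29328) = 218/10074 - 5626/(-29328) = 218*(1/10074) - 5626*(-1/29328) = 109/5037 + 2813/14664 = 5255819/24620856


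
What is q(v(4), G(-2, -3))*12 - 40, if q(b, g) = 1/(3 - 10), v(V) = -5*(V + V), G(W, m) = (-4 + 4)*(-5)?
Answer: -292/7 ≈ -41.714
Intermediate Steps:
G(W, m) = 0 (G(W, m) = 0*(-5) = 0)
v(V) = -10*V
q(b, g) = -⅐ (q(b, g) = 1/(-7) = -⅐)
q(v(4), G(-2, -3))*12 - 40 = -⅐*12 - 40 = -12/7 - 40 = -292/7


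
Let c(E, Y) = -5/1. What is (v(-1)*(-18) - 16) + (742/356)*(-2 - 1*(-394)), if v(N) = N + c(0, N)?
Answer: 80904/89 ≈ 909.03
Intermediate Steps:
c(E, Y) = -5 (c(E, Y) = -5*1 = -5)
v(N) = -5 + N (v(N) = N - 5 = -5 + N)
(v(-1)*(-18) - 16) + (742/356)*(-2 - 1*(-394)) = ((-5 - 1)*(-18) - 16) + (742/356)*(-2 - 1*(-394)) = (-6*(-18) - 16) + (742*(1/356))*(-2 + 394) = (108 - 16) + (371/178)*392 = 92 + 72716/89 = 80904/89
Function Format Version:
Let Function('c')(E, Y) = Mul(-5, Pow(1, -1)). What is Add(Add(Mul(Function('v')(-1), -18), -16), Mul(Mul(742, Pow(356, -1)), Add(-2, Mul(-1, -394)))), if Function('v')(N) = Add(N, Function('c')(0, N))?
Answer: Rational(80904, 89) ≈ 909.03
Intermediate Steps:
Function('c')(E, Y) = -5 (Function('c')(E, Y) = Mul(-5, 1) = -5)
Function('v')(N) = Add(-5, N) (Function('v')(N) = Add(N, -5) = Add(-5, N))
Add(Add(Mul(Function('v')(-1), -18), -16), Mul(Mul(742, Pow(356, -1)), Add(-2, Mul(-1, -394)))) = Add(Add(Mul(Add(-5, -1), -18), -16), Mul(Mul(742, Pow(356, -1)), Add(-2, Mul(-1, -394)))) = Add(Add(Mul(-6, -18), -16), Mul(Mul(742, Rational(1, 356)), Add(-2, 394))) = Add(Add(108, -16), Mul(Rational(371, 178), 392)) = Add(92, Rational(72716, 89)) = Rational(80904, 89)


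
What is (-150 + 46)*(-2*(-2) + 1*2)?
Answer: -624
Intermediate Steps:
(-150 + 46)*(-2*(-2) + 1*2) = -104*(4 + 2) = -104*6 = -624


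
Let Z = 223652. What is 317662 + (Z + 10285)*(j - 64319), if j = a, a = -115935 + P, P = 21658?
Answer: -37101154790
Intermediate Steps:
a = -94277 (a = -115935 + 21658 = -94277)
j = -94277
317662 + (Z + 10285)*(j - 64319) = 317662 + (223652 + 10285)*(-94277 - 64319) = 317662 + 233937*(-158596) = 317662 - 37101472452 = -37101154790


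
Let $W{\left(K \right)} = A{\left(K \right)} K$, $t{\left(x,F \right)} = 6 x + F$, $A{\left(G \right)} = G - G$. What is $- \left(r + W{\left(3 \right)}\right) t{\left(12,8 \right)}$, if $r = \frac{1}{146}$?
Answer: $- \frac{40}{73} \approx -0.54795$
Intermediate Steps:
$r = \frac{1}{146} \approx 0.0068493$
$A{\left(G \right)} = 0$
$t{\left(x,F \right)} = F + 6 x$
$W{\left(K \right)} = 0$ ($W{\left(K \right)} = 0 K = 0$)
$- \left(r + W{\left(3 \right)}\right) t{\left(12,8 \right)} = - \left(\frac{1}{146} + 0\right) \left(8 + 6 \cdot 12\right) = - \frac{8 + 72}{146} = - \frac{80}{146} = \left(-1\right) \frac{40}{73} = - \frac{40}{73}$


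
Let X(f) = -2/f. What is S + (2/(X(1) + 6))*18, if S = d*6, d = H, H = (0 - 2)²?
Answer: 33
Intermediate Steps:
H = 4 (H = (-2)² = 4)
d = 4
S = 24 (S = 4*6 = 24)
S + (2/(X(1) + 6))*18 = 24 + (2/(-2/1 + 6))*18 = 24 + (2/(-2*1 + 6))*18 = 24 + (2/(-2 + 6))*18 = 24 + (2/4)*18 = 24 + (2*(¼))*18 = 24 + (½)*18 = 24 + 9 = 33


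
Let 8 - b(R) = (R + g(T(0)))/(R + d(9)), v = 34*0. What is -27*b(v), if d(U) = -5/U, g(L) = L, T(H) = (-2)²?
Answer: -2052/5 ≈ -410.40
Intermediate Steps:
T(H) = 4
v = 0
b(R) = 8 - (4 + R)/(-5/9 + R) (b(R) = 8 - (R + 4)/(R - 5/9) = 8 - (4 + R)/(R - 5*⅑) = 8 - (4 + R)/(R - 5/9) = 8 - (4 + R)/(-5/9 + R))
-27*b(v) = -27*(-76 + 63*0)/(-5 + 9*0) = -27*(-76 + 0)/(-5 + 0) = -27*(-76)/(-5) = -(-27)*(-76)/5 = -27*76/5 = -2052/5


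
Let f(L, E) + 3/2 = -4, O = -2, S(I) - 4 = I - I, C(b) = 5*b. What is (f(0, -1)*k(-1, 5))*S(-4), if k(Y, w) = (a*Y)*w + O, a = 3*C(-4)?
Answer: -6556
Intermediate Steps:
S(I) = 4 (S(I) = 4 + (I - I) = 4 + 0 = 4)
f(L, E) = -11/2 (f(L, E) = -3/2 - 4 = -11/2)
a = -60 (a = 3*(5*(-4)) = 3*(-20) = -60)
k(Y, w) = -2 - 60*Y*w (k(Y, w) = (-60*Y)*w - 2 = -60*Y*w - 2 = -2 - 60*Y*w)
(f(0, -1)*k(-1, 5))*S(-4) = -11*(-2 - 60*(-1)*5)/2*4 = -11*(-2 + 300)/2*4 = -11/2*298*4 = -1639*4 = -6556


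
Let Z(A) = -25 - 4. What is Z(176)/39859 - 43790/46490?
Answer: -174677382/185304491 ≈ -0.94265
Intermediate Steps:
Z(A) = -29
Z(176)/39859 - 43790/46490 = -29/39859 - 43790/46490 = -29*1/39859 - 43790*1/46490 = -29/39859 - 4379/4649 = -174677382/185304491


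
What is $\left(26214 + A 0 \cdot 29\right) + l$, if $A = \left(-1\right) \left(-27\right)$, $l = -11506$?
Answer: $14708$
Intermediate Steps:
$A = 27$
$\left(26214 + A 0 \cdot 29\right) + l = \left(26214 + 27 \cdot 0 \cdot 29\right) - 11506 = \left(26214 + 0 \cdot 29\right) - 11506 = \left(26214 + 0\right) - 11506 = 26214 - 11506 = 14708$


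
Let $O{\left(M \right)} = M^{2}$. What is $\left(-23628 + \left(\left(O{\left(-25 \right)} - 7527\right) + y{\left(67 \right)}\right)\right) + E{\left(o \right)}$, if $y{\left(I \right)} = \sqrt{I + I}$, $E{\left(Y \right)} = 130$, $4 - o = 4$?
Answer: $-30400 + \sqrt{134} \approx -30388.0$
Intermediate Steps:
$o = 0$ ($o = 4 - 4 = 0$)
$y{\left(I \right)} = \sqrt{2} \sqrt{I}$ ($y{\left(I \right)} = \sqrt{2 I} = \sqrt{2} \sqrt{I}$)
$\left(-23628 + \left(\left(O{\left(-25 \right)} - 7527\right) + y{\left(67 \right)}\right)\right) + E{\left(o \right)} = \left(-23628 - \left(7527 - 625 - \sqrt{2} \sqrt{67}\right)\right) + 130 = \left(-23628 + \left(\left(625 - 7527\right) + \sqrt{134}\right)\right) + 130 = \left(-23628 - \left(6902 - \sqrt{134}\right)\right) + 130 = \left(-30530 + \sqrt{134}\right) + 130 = -30400 + \sqrt{134}$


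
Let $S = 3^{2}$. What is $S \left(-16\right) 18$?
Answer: $-2592$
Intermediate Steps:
$S = 9$
$S \left(-16\right) 18 = 9 \left(-16\right) 18 = \left(-144\right) 18 = -2592$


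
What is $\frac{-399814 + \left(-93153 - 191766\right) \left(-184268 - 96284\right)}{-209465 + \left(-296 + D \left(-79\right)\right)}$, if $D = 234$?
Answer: $- \frac{79934195474}{228247} \approx -3.5021 \cdot 10^{5}$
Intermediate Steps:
$\frac{-399814 + \left(-93153 - 191766\right) \left(-184268 - 96284\right)}{-209465 + \left(-296 + D \left(-79\right)\right)} = \frac{-399814 + \left(-93153 - 191766\right) \left(-184268 - 96284\right)}{-209465 + \left(-296 + 234 \left(-79\right)\right)} = \frac{-399814 - -79934595288}{-209465 - 18782} = \frac{-399814 + 79934595288}{-209465 - 18782} = \frac{79934195474}{-228247} = 79934195474 \left(- \frac{1}{228247}\right) = - \frac{79934195474}{228247}$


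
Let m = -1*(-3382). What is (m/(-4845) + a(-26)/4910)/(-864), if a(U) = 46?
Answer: 17245/21635424 ≈ 0.00079707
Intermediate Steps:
m = 3382
(m/(-4845) + a(-26)/4910)/(-864) = (3382/(-4845) + 46/4910)/(-864) = (3382*(-1/4845) + 46*(1/4910))*(-1/864) = (-178/255 + 23/2455)*(-1/864) = -17245/25041*(-1/864) = 17245/21635424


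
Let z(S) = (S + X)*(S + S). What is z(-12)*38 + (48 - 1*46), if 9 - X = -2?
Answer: 914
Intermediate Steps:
X = 11 (X = 9 - 1*(-2) = 9 + 2 = 11)
z(S) = 2*S*(11 + S) (z(S) = (S + 11)*(S + S) = (11 + S)*(2*S) = 2*S*(11 + S))
z(-12)*38 + (48 - 1*46) = (2*(-12)*(11 - 12))*38 + (48 - 1*46) = (2*(-12)*(-1))*38 + (48 - 46) = 24*38 + 2 = 912 + 2 = 914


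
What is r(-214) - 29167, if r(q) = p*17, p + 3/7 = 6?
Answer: -203506/7 ≈ -29072.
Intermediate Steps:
p = 39/7 (p = -3/7 + 6 = 39/7 ≈ 5.5714)
r(q) = 663/7 (r(q) = (39/7)*17 = 663/7)
r(-214) - 29167 = 663/7 - 29167 = -203506/7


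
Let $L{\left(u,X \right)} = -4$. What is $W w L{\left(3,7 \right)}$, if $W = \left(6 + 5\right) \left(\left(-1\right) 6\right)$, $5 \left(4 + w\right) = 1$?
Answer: $- \frac{5016}{5} \approx -1003.2$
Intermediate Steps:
$w = - \frac{19}{5}$ ($w = -4 + \frac{1}{5} \cdot 1 = -4 + \frac{1}{5} = - \frac{19}{5} \approx -3.8$)
$W = -66$ ($W = 11 \left(-6\right) = -66$)
$W w L{\left(3,7 \right)} = \left(-66\right) \left(- \frac{19}{5}\right) \left(-4\right) = \frac{1254}{5} \left(-4\right) = - \frac{5016}{5}$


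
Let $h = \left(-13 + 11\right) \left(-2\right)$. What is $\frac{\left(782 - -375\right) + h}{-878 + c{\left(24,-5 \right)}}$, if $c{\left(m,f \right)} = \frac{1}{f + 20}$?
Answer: $- \frac{17415}{13169} \approx -1.3224$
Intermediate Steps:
$c{\left(m,f \right)} = \frac{1}{20 + f}$
$h = 4$ ($h = \left(-2\right) \left(-2\right) = 4$)
$\frac{\left(782 - -375\right) + h}{-878 + c{\left(24,-5 \right)}} = \frac{\left(782 - -375\right) + 4}{-878 + \frac{1}{20 - 5}} = \frac{\left(782 + 375\right) + 4}{-878 + \frac{1}{15}} = \frac{1157 + 4}{-878 + \frac{1}{15}} = \frac{1161}{- \frac{13169}{15}} = 1161 \left(- \frac{15}{13169}\right) = - \frac{17415}{13169}$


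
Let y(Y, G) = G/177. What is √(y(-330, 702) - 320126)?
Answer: 20*I*√2785862/59 ≈ 565.79*I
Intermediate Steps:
y(Y, G) = G/177 (y(Y, G) = G*(1/177) = G/177)
√(y(-330, 702) - 320126) = √((1/177)*702 - 320126) = √(234/59 - 320126) = √(-18887200/59) = 20*I*√2785862/59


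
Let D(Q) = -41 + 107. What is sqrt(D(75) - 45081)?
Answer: I*sqrt(45015) ≈ 212.17*I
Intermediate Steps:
D(Q) = 66
sqrt(D(75) - 45081) = sqrt(66 - 45081) = sqrt(-45015) = I*sqrt(45015)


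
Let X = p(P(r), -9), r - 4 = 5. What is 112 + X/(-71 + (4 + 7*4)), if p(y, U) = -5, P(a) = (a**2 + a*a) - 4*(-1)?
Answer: 4373/39 ≈ 112.13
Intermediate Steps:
r = 9 (r = 4 + 5 = 9)
P(a) = 4 + 2*a**2 (P(a) = (a**2 + a**2) + 4 = 2*a**2 + 4 = 4 + 2*a**2)
X = -5
112 + X/(-71 + (4 + 7*4)) = 112 - 5/(-71 + (4 + 7*4)) = 112 - 5/(-71 + (4 + 28)) = 112 - 5/(-71 + 32) = 112 - 5/(-39) = 112 - 5*(-1/39) = 112 + 5/39 = 4373/39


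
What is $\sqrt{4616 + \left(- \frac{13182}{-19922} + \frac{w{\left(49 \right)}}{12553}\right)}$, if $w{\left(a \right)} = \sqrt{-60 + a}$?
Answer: $\frac{\sqrt{72182012676536653583 + 1245527753113 i \sqrt{11}}}{125040433} \approx 67.946 + 1.9443 \cdot 10^{-6} i$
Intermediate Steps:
$\sqrt{4616 + \left(- \frac{13182}{-19922} + \frac{w{\left(49 \right)}}{12553}\right)} = \sqrt{4616 + \left(- \frac{13182}{-19922} + \frac{\sqrt{-60 + 49}}{12553}\right)} = \sqrt{4616 + \left(\left(-13182\right) \left(- \frac{1}{19922}\right) + \sqrt{-11} \cdot \frac{1}{12553}\right)} = \sqrt{4616 + \left(\frac{6591}{9961} + i \sqrt{11} \cdot \frac{1}{12553}\right)} = \sqrt{4616 + \left(\frac{6591}{9961} + \frac{i \sqrt{11}}{12553}\right)} = \sqrt{\frac{45986567}{9961} + \frac{i \sqrt{11}}{12553}}$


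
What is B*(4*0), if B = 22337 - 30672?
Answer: 0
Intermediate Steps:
B = -8335
B*(4*0) = -33340*0 = -8335*0 = 0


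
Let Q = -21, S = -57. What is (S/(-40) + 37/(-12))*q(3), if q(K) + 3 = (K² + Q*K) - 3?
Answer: 199/2 ≈ 99.500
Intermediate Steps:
q(K) = -6 + K² - 21*K (q(K) = -3 + ((K² - 21*K) - 3) = -3 + (-3 + K² - 21*K) = -6 + K² - 21*K)
(S/(-40) + 37/(-12))*q(3) = (-57/(-40) + 37/(-12))*(-6 + 3² - 21*3) = (-57*(-1/40) + 37*(-1/12))*(-6 + 9 - 63) = (57/40 - 37/12)*(-60) = -199/120*(-60) = 199/2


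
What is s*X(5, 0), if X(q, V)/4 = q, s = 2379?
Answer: 47580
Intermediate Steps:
X(q, V) = 4*q
s*X(5, 0) = 2379*(4*5) = 2379*20 = 47580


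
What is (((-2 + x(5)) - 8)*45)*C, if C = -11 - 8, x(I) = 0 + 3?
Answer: 5985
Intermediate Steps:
x(I) = 3
C = -19
(((-2 + x(5)) - 8)*45)*C = (((-2 + 3) - 8)*45)*(-19) = ((1 - 8)*45)*(-19) = -7*45*(-19) = -315*(-19) = 5985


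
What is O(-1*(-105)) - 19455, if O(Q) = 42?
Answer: -19413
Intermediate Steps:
O(-1*(-105)) - 19455 = 42 - 19455 = -19413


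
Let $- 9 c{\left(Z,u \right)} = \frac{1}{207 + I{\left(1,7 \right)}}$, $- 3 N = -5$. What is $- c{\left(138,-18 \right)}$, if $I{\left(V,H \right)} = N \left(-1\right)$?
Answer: $\frac{1}{1848} \approx 0.00054113$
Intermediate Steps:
$N = \frac{5}{3}$ ($N = \left(- \frac{1}{3}\right) \left(-5\right) = \frac{5}{3} \approx 1.6667$)
$I{\left(V,H \right)} = - \frac{5}{3}$ ($I{\left(V,H \right)} = \frac{5}{3} \left(-1\right) = - \frac{5}{3}$)
$c{\left(Z,u \right)} = - \frac{1}{1848}$ ($c{\left(Z,u \right)} = - \frac{1}{9 \left(207 - \frac{5}{3}\right)} = - \frac{1}{9 \cdot \frac{616}{3}} = \left(- \frac{1}{9}\right) \frac{3}{616} = - \frac{1}{1848}$)
$- c{\left(138,-18 \right)} = \left(-1\right) \left(- \frac{1}{1848}\right) = \frac{1}{1848}$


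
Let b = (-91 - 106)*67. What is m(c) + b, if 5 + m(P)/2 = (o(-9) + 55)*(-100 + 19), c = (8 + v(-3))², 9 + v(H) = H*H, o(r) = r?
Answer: -20661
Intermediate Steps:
v(H) = -9 + H² (v(H) = -9 + H*H = -9 + H²)
c = 64 (c = (8 + (-9 + (-3)²))² = (8 + (-9 + 9))² = (8 + 0)² = 8² = 64)
b = -13199 (b = -197*67 = -13199)
m(P) = -7462 (m(P) = -10 + 2*((-9 + 55)*(-100 + 19)) = -10 + 2*(46*(-81)) = -10 + 2*(-3726) = -10 - 7452 = -7462)
m(c) + b = -7462 - 13199 = -20661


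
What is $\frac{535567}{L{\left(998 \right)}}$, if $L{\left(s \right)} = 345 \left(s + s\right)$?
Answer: $\frac{535567}{688620} \approx 0.77774$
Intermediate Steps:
$L{\left(s \right)} = 690 s$ ($L{\left(s \right)} = 345 \cdot 2 s = 690 s$)
$\frac{535567}{L{\left(998 \right)}} = \frac{535567}{690 \cdot 998} = \frac{535567}{688620}$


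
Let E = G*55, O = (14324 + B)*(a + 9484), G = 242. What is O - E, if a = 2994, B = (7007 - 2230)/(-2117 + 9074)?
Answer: 1243425514240/6957 ≈ 1.7873e+8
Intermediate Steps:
B = 4777/6957 ≈ 0.68665
O = 1243518111910/6957 (O = (14324 + 4777/6957)*(2994 + 9484) = (99656845/6957)*12478 = 1243518111910/6957 ≈ 1.7874e+8)
E = 13310 (E = 242*55 = 13310)
O - E = 1243518111910/6957 - 1*13310 = 1243518111910/6957 - 13310 = 1243425514240/6957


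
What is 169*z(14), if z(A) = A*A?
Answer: 33124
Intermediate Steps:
z(A) = A**2
169*z(14) = 169*14**2 = 169*196 = 33124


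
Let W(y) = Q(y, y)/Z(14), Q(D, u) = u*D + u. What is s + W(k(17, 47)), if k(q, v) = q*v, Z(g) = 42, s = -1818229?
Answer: -37863209/21 ≈ -1.8030e+6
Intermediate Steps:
Q(D, u) = u + D*u (Q(D, u) = D*u + u = u + D*u)
W(y) = y*(1 + y)/42 (W(y) = (y*(1 + y))/42 = (y*(1 + y))*(1/42) = y*(1 + y)/42)
s + W(k(17, 47)) = -1818229 + (17*47)*(1 + 17*47)/42 = -1818229 + (1/42)*799*(1 + 799) = -1818229 + (1/42)*799*800 = -1818229 + 319600/21 = -37863209/21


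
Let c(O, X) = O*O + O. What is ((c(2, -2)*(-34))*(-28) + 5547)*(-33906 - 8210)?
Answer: -474184044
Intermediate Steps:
c(O, X) = O + O² (c(O, X) = O² + O = O + O²)
((c(2, -2)*(-34))*(-28) + 5547)*(-33906 - 8210) = (((2*(1 + 2))*(-34))*(-28) + 5547)*(-33906 - 8210) = (((2*3)*(-34))*(-28) + 5547)*(-42116) = ((6*(-34))*(-28) + 5547)*(-42116) = (-204*(-28) + 5547)*(-42116) = (5712 + 5547)*(-42116) = 11259*(-42116) = -474184044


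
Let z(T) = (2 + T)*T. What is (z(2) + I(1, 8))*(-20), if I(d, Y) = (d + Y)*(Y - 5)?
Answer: -700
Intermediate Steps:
I(d, Y) = (-5 + Y)*(Y + d) (I(d, Y) = (Y + d)*(-5 + Y) = (-5 + Y)*(Y + d))
z(T) = T*(2 + T)
(z(2) + I(1, 8))*(-20) = (2*(2 + 2) + (8**2 - 5*8 - 5*1 + 8*1))*(-20) = (2*4 + (64 - 40 - 5 + 8))*(-20) = (8 + 27)*(-20) = 35*(-20) = -700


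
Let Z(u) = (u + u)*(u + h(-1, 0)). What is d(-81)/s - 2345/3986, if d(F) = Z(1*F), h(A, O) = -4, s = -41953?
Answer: -153267005/167224658 ≈ -0.91653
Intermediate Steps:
Z(u) = 2*u*(-4 + u) (Z(u) = (u + u)*(u - 4) = (2*u)*(-4 + u) = 2*u*(-4 + u))
d(F) = 2*F*(-4 + F) (d(F) = 2*(1*F)*(-4 + 1*F) = 2*F*(-4 + F))
d(-81)/s - 2345/3986 = (2*(-81)*(-4 - 81))/(-41953) - 2345/3986 = (2*(-81)*(-85))*(-1/41953) - 2345*1/3986 = 13770*(-1/41953) - 2345/3986 = -13770/41953 - 2345/3986 = -153267005/167224658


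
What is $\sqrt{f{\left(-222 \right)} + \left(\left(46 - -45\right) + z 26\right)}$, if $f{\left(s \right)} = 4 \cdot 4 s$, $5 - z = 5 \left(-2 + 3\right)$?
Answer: $i \sqrt{3461} \approx 58.83 i$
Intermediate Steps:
$z = 0$ ($z = 5 - 5 \left(-2 + 3\right) = 5 - 5 \cdot 1 = 5 - 5 = 0$)
$f{\left(s \right)} = 16 s$
$\sqrt{f{\left(-222 \right)} + \left(\left(46 - -45\right) + z 26\right)} = \sqrt{16 \left(-222\right) + \left(\left(46 - -45\right) + 0 \cdot 26\right)} = \sqrt{-3552 + \left(\left(46 + 45\right) + 0\right)} = \sqrt{-3552 + \left(91 + 0\right)} = \sqrt{-3552 + 91} = \sqrt{-3461} = i \sqrt{3461}$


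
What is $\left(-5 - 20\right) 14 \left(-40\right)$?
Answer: $14000$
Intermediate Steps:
$\left(-5 - 20\right) 14 \left(-40\right) = \left(-25\right) 14 \left(-40\right) = \left(-350\right) \left(-40\right) = 14000$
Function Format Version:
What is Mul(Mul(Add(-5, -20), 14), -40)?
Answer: 14000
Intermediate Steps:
Mul(Mul(Add(-5, -20), 14), -40) = Mul(Mul(-25, 14), -40) = Mul(-350, -40) = 14000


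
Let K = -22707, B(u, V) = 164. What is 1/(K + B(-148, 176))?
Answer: -1/22543 ≈ -4.4360e-5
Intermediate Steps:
1/(K + B(-148, 176)) = 1/(-22707 + 164) = 1/(-22543) = -1/22543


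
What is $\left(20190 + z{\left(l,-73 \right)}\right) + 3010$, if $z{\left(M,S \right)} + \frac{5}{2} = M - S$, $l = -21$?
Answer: $\frac{46499}{2} \approx 23250.0$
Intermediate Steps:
$z{\left(M,S \right)} = - \frac{5}{2} + M - S$ ($z{\left(M,S \right)} = - \frac{5}{2} + \left(M - S\right) = - \frac{5}{2} + M - S$)
$\left(20190 + z{\left(l,-73 \right)}\right) + 3010 = \left(20190 - - \frac{99}{2}\right) + 3010 = \left(20190 + \frac{99}{2}\right) + 3010 = \frac{40479}{2} + 3010 = \frac{46499}{2}$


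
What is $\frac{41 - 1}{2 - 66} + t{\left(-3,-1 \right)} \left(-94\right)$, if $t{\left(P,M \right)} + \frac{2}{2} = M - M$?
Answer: $\frac{747}{8} \approx 93.375$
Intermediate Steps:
$t{\left(P,M \right)} = -1$ ($t{\left(P,M \right)} = -1 + \left(M - M\right) = -1 + 0 = -1$)
$\frac{41 - 1}{2 - 66} + t{\left(-3,-1 \right)} \left(-94\right) = \frac{41 - 1}{2 - 66} - -94 = \frac{40}{-64} + 94 = 40 \left(- \frac{1}{64}\right) + 94 = - \frac{5}{8} + 94 = \frac{747}{8}$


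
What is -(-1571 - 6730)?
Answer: 8301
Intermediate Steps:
-(-1571 - 6730) = -1*(-8301) = 8301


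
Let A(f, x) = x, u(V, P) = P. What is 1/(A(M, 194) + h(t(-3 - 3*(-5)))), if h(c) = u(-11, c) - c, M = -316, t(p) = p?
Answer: 1/194 ≈ 0.0051546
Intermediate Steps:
h(c) = 0 (h(c) = c - c = 0)
1/(A(M, 194) + h(t(-3 - 3*(-5)))) = 1/(194 + 0) = 1/194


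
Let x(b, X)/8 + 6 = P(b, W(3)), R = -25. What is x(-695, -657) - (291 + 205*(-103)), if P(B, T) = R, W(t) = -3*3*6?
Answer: 20576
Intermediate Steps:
W(t) = -54 (W(t) = -9*6 = -54)
P(B, T) = -25
x(b, X) = -248 (x(b, X) = -48 + 8*(-25) = -48 - 200 = -248)
x(-695, -657) - (291 + 205*(-103)) = -248 - (291 + 205*(-103)) = -248 - (291 - 21115) = -248 - 1*(-20824) = -248 + 20824 = 20576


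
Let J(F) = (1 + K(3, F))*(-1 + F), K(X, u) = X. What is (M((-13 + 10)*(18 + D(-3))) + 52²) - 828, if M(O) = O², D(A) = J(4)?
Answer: 9976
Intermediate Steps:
J(F) = -4 + 4*F (J(F) = (1 + 3)*(-1 + F) = 4*(-1 + F) = -4 + 4*F)
D(A) = 12 (D(A) = -4 + 4*4 = -4 + 16 = 12)
(M((-13 + 10)*(18 + D(-3))) + 52²) - 828 = (((-13 + 10)*(18 + 12))² + 52²) - 828 = ((-3*30)² + 2704) - 828 = ((-90)² + 2704) - 828 = (8100 + 2704) - 828 = 10804 - 828 = 9976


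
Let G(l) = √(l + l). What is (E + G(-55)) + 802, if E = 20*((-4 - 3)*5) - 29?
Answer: 73 + I*√110 ≈ 73.0 + 10.488*I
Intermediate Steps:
G(l) = √2*√l (G(l) = √(2*l) = √2*√l)
E = -729 (E = 20*(-7*5) - 29 = 20*(-35) - 29 = -700 - 29 = -729)
(E + G(-55)) + 802 = (-729 + √2*√(-55)) + 802 = (-729 + √2*(I*√55)) + 802 = (-729 + I*√110) + 802 = 73 + I*√110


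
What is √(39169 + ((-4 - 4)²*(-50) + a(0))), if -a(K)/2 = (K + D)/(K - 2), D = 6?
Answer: 5*√1439 ≈ 189.67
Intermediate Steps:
a(K) = -2*(6 + K)/(-2 + K) (a(K) = -2*(K + 6)/(K - 2) = -2*(6 + K)/(-2 + K))
√(39169 + ((-4 - 4)²*(-50) + a(0))) = √(39169 + ((-4 - 4)²*(-50) + 2*(-6 - 1*0)/(-2 + 0))) = √(39169 + ((-8)²*(-50) + 2*(-6 + 0)/(-2))) = √(39169 + (64*(-50) + 2*(-½)*(-6))) = √(39169 + (-3200 + 6)) = √(39169 - 3194) = √35975 = 5*√1439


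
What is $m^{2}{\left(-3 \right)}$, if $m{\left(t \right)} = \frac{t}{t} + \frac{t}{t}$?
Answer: $4$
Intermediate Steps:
$m{\left(t \right)} = 2$ ($m{\left(t \right)} = 1 + 1 = 2$)
$m^{2}{\left(-3 \right)} = 2^{2} = 4$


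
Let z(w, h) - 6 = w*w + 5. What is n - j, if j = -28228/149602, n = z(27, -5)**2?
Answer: 40961041714/74801 ≈ 5.4760e+5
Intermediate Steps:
z(w, h) = 11 + w**2 (z(w, h) = 6 + (w*w + 5) = 6 + (w**2 + 5) = 6 + (5 + w**2) = 11 + w**2)
n = 547600 (n = (11 + 27**2)**2 = (11 + 729)**2 = 740**2 = 547600)
j = -14114/74801 (j = -28228*1/149602 = -14114/74801 ≈ -0.18869)
n - j = 547600 - 1*(-14114/74801) = 547600 + 14114/74801 = 40961041714/74801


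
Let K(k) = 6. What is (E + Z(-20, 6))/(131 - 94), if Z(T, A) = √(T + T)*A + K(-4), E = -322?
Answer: -316/37 + 12*I*√10/37 ≈ -8.5405 + 1.0256*I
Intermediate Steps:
Z(T, A) = 6 + A*√2*√T (Z(T, A) = √(T + T)*A + 6 = √(2*T)*A + 6 = (√2*√T)*A + 6 = A*√2*√T + 6 = 6 + A*√2*√T)
(E + Z(-20, 6))/(131 - 94) = (-322 + (6 + 6*√2*√(-20)))/(131 - 94) = (-322 + (6 + 6*√2*(2*I*√5)))/37 = (-322 + (6 + 12*I*√10))*(1/37) = (-316 + 12*I*√10)*(1/37) = -316/37 + 12*I*√10/37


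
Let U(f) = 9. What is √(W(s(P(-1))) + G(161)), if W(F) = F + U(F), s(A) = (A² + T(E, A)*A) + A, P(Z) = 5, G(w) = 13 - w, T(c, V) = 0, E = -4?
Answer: I*√109 ≈ 10.44*I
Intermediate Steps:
s(A) = A + A² (s(A) = (A² + 0*A) + A = (A² + 0) + A = A² + A = A + A²)
W(F) = 9 + F (W(F) = F + 9 = 9 + F)
√(W(s(P(-1))) + G(161)) = √((9 + 5*(1 + 5)) + (13 - 1*161)) = √((9 + 5*6) + (13 - 161)) = √((9 + 30) - 148) = √(39 - 148) = √(-109) = I*√109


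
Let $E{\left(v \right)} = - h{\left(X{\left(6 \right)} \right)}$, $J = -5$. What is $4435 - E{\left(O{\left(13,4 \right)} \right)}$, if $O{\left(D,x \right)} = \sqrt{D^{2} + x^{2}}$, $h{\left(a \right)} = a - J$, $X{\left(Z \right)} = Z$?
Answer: $4446$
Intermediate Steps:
$h{\left(a \right)} = 5 + a$ ($h{\left(a \right)} = a - -5 = a + 5 = 5 + a$)
$E{\left(v \right)} = -11$ ($E{\left(v \right)} = - (5 + 6) = \left(-1\right) 11 = -11$)
$4435 - E{\left(O{\left(13,4 \right)} \right)} = 4435 - -11 = 4435 + 11 = 4446$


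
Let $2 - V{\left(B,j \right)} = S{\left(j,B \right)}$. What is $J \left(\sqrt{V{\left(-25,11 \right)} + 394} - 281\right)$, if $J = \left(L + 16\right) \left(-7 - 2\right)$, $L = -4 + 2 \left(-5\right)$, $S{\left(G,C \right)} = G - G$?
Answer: $5058 - 108 \sqrt{11} \approx 4699.8$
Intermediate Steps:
$S{\left(G,C \right)} = 0$
$V{\left(B,j \right)} = 2$ ($V{\left(B,j \right)} = 2 - 0 = 2 + 0 = 2$)
$L = -14$ ($L = -4 - 10 = -14$)
$J = -18$ ($J = \left(-14 + 16\right) \left(-7 - 2\right) = 2 \left(-9\right) = -18$)
$J \left(\sqrt{V{\left(-25,11 \right)} + 394} - 281\right) = - 18 \left(\sqrt{2 + 394} - 281\right) = - 18 \left(\sqrt{396} - 281\right) = - 18 \left(6 \sqrt{11} - 281\right) = - 18 \left(-281 + 6 \sqrt{11}\right) = 5058 - 108 \sqrt{11}$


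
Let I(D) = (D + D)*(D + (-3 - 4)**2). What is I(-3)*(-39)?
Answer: 10764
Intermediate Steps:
I(D) = 2*D*(49 + D) (I(D) = (2*D)*(D + (-7)**2) = (2*D)*(D + 49) = (2*D)*(49 + D) = 2*D*(49 + D))
I(-3)*(-39) = (2*(-3)*(49 - 3))*(-39) = (2*(-3)*46)*(-39) = -276*(-39) = 10764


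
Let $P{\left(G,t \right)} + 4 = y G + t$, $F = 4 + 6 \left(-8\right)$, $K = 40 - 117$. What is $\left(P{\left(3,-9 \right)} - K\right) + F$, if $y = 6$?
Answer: $38$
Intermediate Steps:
$K = -77$ ($K = 40 - 117 = -77$)
$F = -44$ ($F = 4 - 48 = -44$)
$P{\left(G,t \right)} = -4 + t + 6 G$ ($P{\left(G,t \right)} = -4 + \left(6 G + t\right) = -4 + \left(t + 6 G\right) = -4 + t + 6 G$)
$\left(P{\left(3,-9 \right)} - K\right) + F = \left(\left(-4 - 9 + 6 \cdot 3\right) - -77\right) - 44 = \left(\left(-4 - 9 + 18\right) + 77\right) - 44 = \left(5 + 77\right) - 44 = 82 - 44 = 38$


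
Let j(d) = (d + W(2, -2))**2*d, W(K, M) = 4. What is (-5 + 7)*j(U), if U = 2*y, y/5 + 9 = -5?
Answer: -5178880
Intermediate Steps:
y = -70 (y = -45 + 5*(-5) = -45 - 25 = -70)
U = -140 (U = 2*(-70) = -140)
j(d) = d*(4 + d)**2 (j(d) = (d + 4)**2*d = (4 + d)**2*d = d*(4 + d)**2)
(-5 + 7)*j(U) = (-5 + 7)*(-140*(4 - 140)**2) = 2*(-140*(-136)**2) = 2*(-140*18496) = 2*(-2589440) = -5178880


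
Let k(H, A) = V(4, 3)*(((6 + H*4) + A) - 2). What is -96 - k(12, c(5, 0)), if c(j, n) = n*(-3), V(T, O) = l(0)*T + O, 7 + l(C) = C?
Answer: 1204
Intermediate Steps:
l(C) = -7 + C
V(T, O) = O - 7*T (V(T, O) = (-7 + 0)*T + O = -7*T + O = O - 7*T)
c(j, n) = -3*n
k(H, A) = -100 - 100*H - 25*A (k(H, A) = (3 - 7*4)*(((6 + H*4) + A) - 2) = (3 - 28)*(((6 + 4*H) + A) - 2) = -25*((6 + A + 4*H) - 2) = -25*(4 + A + 4*H) = -100 - 100*H - 25*A)
-96 - k(12, c(5, 0)) = -96 - (-100 - 100*12 - (-75)*0) = -96 - (-100 - 1200 - 25*0) = -96 - (-100 - 1200 + 0) = -96 - 1*(-1300) = -96 + 1300 = 1204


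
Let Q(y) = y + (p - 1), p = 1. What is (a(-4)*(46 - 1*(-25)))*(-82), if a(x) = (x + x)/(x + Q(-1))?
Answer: -46576/5 ≈ -9315.2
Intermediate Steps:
Q(y) = y (Q(y) = y + (1 - 1) = y + 0 = y)
a(x) = 2*x/(-1 + x) (a(x) = (x + x)/(x - 1) = (2*x)/(-1 + x) = 2*x/(-1 + x))
(a(-4)*(46 - 1*(-25)))*(-82) = ((2*(-4)/(-1 - 4))*(46 - 1*(-25)))*(-82) = ((2*(-4)/(-5))*(46 + 25))*(-82) = ((2*(-4)*(-⅕))*71)*(-82) = ((8/5)*71)*(-82) = (568/5)*(-82) = -46576/5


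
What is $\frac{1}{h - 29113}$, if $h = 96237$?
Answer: $\frac{1}{67124} \approx 1.4898 \cdot 10^{-5}$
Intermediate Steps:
$\frac{1}{h - 29113} = \frac{1}{96237 - 29113} = \frac{1}{67124}$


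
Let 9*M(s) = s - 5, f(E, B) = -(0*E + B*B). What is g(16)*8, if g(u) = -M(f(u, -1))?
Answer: 16/3 ≈ 5.3333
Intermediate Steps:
f(E, B) = -B**2 (f(E, B) = -(0 + B**2) = -B**2)
M(s) = -5/9 + s/9 (M(s) = (s - 5)/9 = (-5 + s)/9 = -5/9 + s/9)
g(u) = 2/3 (g(u) = -(-5/9 + (-1*(-1)**2)/9) = -(-5/9 + (-1*1)/9) = -(-5/9 + (1/9)*(-1)) = -(-5/9 - 1/9) = -1*(-2/3) = 2/3)
g(16)*8 = (2/3)*8 = 16/3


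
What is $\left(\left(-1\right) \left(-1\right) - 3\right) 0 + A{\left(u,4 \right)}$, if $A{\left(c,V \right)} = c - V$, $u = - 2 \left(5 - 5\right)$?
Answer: $-4$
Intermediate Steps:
$u = 0$ ($u = \left(-2\right) 0 = 0$)
$\left(\left(-1\right) \left(-1\right) - 3\right) 0 + A{\left(u,4 \right)} = \left(\left(-1\right) \left(-1\right) - 3\right) 0 + \left(0 - 4\right) = \left(1 - 3\right) 0 + \left(0 - 4\right) = \left(-2\right) 0 - 4 = 0 - 4 = -4$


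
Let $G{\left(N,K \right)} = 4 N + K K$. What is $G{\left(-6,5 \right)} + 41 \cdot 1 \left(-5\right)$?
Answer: $-204$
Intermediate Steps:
$G{\left(N,K \right)} = K^{2} + 4 N$ ($G{\left(N,K \right)} = 4 N + K^{2} = K^{2} + 4 N$)
$G{\left(-6,5 \right)} + 41 \cdot 1 \left(-5\right) = \left(5^{2} + 4 \left(-6\right)\right) + 41 \cdot 1 \left(-5\right) = \left(25 - 24\right) + 41 \left(-5\right) = 1 - 205 = -204$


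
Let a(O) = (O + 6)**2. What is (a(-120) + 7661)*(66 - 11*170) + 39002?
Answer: -37226226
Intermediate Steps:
a(O) = (6 + O)**2
(a(-120) + 7661)*(66 - 11*170) + 39002 = ((6 - 120)**2 + 7661)*(66 - 11*170) + 39002 = ((-114)**2 + 7661)*(66 - 1870) + 39002 = (12996 + 7661)*(-1804) + 39002 = 20657*(-1804) + 39002 = -37265228 + 39002 = -37226226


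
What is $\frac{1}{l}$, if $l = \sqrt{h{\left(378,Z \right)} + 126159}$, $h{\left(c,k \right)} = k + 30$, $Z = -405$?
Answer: $\frac{\sqrt{3494}}{20964} \approx 0.0028196$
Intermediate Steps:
$h{\left(c,k \right)} = 30 + k$
$l = 6 \sqrt{3494}$ ($l = \sqrt{\left(30 - 405\right) + 126159} = \sqrt{-375 + 126159} = \sqrt{125784} = 6 \sqrt{3494} \approx 354.66$)
$\frac{1}{l} = \frac{1}{6 \sqrt{3494}} = \frac{\sqrt{3494}}{20964}$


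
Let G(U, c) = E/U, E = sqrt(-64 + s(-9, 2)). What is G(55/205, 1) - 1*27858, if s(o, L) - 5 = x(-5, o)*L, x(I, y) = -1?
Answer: -27858 + 41*I*sqrt(61)/11 ≈ -27858.0 + 29.111*I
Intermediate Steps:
s(o, L) = 5 - L
E = I*sqrt(61) (E = sqrt(-64 + (5 - 1*2)) = sqrt(-64 + (5 - 2)) = sqrt(-64 + 3) = sqrt(-61) = I*sqrt(61) ≈ 7.8102*I)
G(U, c) = I*sqrt(61)/U (G(U, c) = (I*sqrt(61))/U = I*sqrt(61)/U)
G(55/205, 1) - 1*27858 = I*sqrt(61)/((55/205)) - 1*27858 = I*sqrt(61)/((55*(1/205))) - 27858 = I*sqrt(61)/(11/41) - 27858 = I*sqrt(61)*(41/11) - 27858 = 41*I*sqrt(61)/11 - 27858 = -27858 + 41*I*sqrt(61)/11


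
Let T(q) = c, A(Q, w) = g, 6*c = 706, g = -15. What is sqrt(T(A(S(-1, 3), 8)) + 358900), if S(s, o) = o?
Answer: sqrt(3231159)/3 ≈ 599.18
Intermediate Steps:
c = 353/3 (c = (1/6)*706 = 353/3 ≈ 117.67)
A(Q, w) = -15
T(q) = 353/3
sqrt(T(A(S(-1, 3), 8)) + 358900) = sqrt(353/3 + 358900) = sqrt(1077053/3) = sqrt(3231159)/3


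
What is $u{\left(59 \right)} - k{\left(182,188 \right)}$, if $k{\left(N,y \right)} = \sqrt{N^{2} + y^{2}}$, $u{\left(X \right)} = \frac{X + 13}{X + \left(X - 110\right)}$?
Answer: $9 - 2 \sqrt{17117} \approx -252.66$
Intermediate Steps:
$u{\left(X \right)} = \frac{13 + X}{-110 + 2 X}$ ($u{\left(X \right)} = \frac{13 + X}{X + \left(X - 110\right)} = \frac{13 + X}{X + \left(-110 + X\right)} = \frac{13 + X}{-110 + 2 X}$)
$u{\left(59 \right)} - k{\left(182,188 \right)} = \frac{13 + 59}{2 \left(-55 + 59\right)} - \sqrt{182^{2} + 188^{2}} = \frac{1}{2} \cdot \frac{1}{4} \cdot 72 - \sqrt{33124 + 35344} = \frac{1}{2} \cdot \frac{1}{4} \cdot 72 - \sqrt{68468} = 9 - 2 \sqrt{17117}$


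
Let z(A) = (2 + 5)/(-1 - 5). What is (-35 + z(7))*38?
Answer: -4123/3 ≈ -1374.3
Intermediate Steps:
z(A) = -7/6 (z(A) = 7/(-6) = 7*(-⅙) = -7/6)
(-35 + z(7))*38 = (-35 - 7/6)*38 = -217/6*38 = -4123/3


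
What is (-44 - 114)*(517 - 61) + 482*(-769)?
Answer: -442706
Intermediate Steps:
(-44 - 114)*(517 - 61) + 482*(-769) = -158*456 - 370658 = -72048 - 370658 = -442706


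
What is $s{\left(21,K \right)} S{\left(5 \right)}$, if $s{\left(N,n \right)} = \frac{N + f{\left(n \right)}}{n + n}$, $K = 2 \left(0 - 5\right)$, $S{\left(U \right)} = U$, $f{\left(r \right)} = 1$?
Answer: $- \frac{11}{2} \approx -5.5$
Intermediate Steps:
$K = -10$ ($K = 2 \left(-5\right) = -10$)
$s{\left(N,n \right)} = \frac{1 + N}{2 n}$ ($s{\left(N,n \right)} = \frac{N + 1}{n + n} = \frac{1 + N}{2 n}$)
$s{\left(21,K \right)} S{\left(5 \right)} = \frac{1 + 21}{2 \left(-10\right)} 5 = \frac{1}{2} \left(- \frac{1}{10}\right) 22 \cdot 5 = \left(- \frac{11}{10}\right) 5 = - \frac{11}{2}$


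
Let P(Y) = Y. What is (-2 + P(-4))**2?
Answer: 36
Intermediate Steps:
(-2 + P(-4))**2 = (-2 - 4)**2 = (-6)**2 = 36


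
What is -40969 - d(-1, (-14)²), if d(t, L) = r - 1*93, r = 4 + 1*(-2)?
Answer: -40878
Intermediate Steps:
r = 2 (r = 4 - 2 = 2)
d(t, L) = -91 (d(t, L) = 2 - 1*93 = 2 - 93 = -91)
-40969 - d(-1, (-14)²) = -40969 - 1*(-91) = -40969 + 91 = -40878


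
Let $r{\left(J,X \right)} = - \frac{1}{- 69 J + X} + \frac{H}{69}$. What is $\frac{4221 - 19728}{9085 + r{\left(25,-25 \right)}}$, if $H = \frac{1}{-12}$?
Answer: $- \frac{11234821500}{6582082039} \approx -1.7069$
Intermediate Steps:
$H = - \frac{1}{12} \approx -0.083333$
$r{\left(J,X \right)} = - \frac{1}{828} - \frac{1}{X - 69 J}$ ($r{\left(J,X \right)} = - \frac{1}{- 69 J + X} - \frac{1}{12 \cdot 69} = - \frac{1}{X - 69 J} - \frac{1}{828} = - \frac{1}{828} - \frac{1}{X - 69 J}$)
$\frac{4221 - 19728}{9085 + r{\left(25,-25 \right)}} = \frac{4221 - 19728}{9085 + \frac{828 - 25 - 1725}{828 \left(\left(-1\right) \left(-25\right) + 69 \cdot 25\right)}} = \frac{4221 - 19728}{9085 + \frac{828 - 25 - 1725}{828 \left(25 + 1725\right)}} = - \frac{15507}{9085 + \frac{1}{828} \cdot \frac{1}{1750} \left(-922\right)} = - \frac{15507}{9085 - \frac{461}{724500}} = - \frac{15507}{\frac{6582082039}{724500}} = \left(-15507\right) \frac{724500}{6582082039} = - \frac{11234821500}{6582082039}$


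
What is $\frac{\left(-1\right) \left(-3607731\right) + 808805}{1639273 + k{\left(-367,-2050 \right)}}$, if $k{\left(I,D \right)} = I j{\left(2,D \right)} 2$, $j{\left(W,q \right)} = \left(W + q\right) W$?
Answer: $\frac{4416536}{4645737} \approx 0.95066$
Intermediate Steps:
$j{\left(W,q \right)} = W \left(W + q\right)$
$k{\left(I,D \right)} = 2 I \left(4 + 2 D\right)$ ($k{\left(I,D \right)} = I 2 \left(2 + D\right) 2 = I \left(4 + 2 D\right) 2 = 2 I \left(4 + 2 D\right)$)
$\frac{\left(-1\right) \left(-3607731\right) + 808805}{1639273 + k{\left(-367,-2050 \right)}} = \frac{\left(-1\right) \left(-3607731\right) + 808805}{1639273 + 4 \left(-367\right) \left(2 - 2050\right)} = \frac{3607731 + 808805}{1639273 + 4 \left(-367\right) \left(-2048\right)} = \frac{4416536}{1639273 + 3006464} = \frac{4416536}{4645737}$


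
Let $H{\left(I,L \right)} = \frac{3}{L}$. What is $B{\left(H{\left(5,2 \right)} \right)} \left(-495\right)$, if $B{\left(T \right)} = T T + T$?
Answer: $- \frac{7425}{4} \approx -1856.3$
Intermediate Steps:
$B{\left(T \right)} = T + T^{2}$ ($B{\left(T \right)} = T^{2} + T = T + T^{2}$)
$B{\left(H{\left(5,2 \right)} \right)} \left(-495\right) = \frac{3}{2} \left(1 + \frac{3}{2}\right) \left(-495\right) = 3 \cdot \frac{1}{2} \left(1 + 3 \cdot \frac{1}{2}\right) \left(-495\right) = \frac{3 \left(1 + \frac{3}{2}\right)}{2} \left(-495\right) = \frac{3}{2} \cdot \frac{5}{2} \left(-495\right) = \frac{15}{4} \left(-495\right) = - \frac{7425}{4}$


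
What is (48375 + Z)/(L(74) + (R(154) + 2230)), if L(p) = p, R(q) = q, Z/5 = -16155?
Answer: -16200/1229 ≈ -13.181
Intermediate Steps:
Z = -80775 (Z = 5*(-16155) = -80775)
(48375 + Z)/(L(74) + (R(154) + 2230)) = (48375 - 80775)/(74 + (154 + 2230)) = -32400/(74 + 2384) = -32400/2458 = -32400*1/2458 = -16200/1229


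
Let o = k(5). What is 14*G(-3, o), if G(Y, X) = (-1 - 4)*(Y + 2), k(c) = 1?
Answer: 70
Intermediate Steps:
o = 1
G(Y, X) = -10 - 5*Y (G(Y, X) = -5*(2 + Y) = -10 - 5*Y)
14*G(-3, o) = 14*(-10 - 5*(-3)) = 14*(-10 + 15) = 14*5 = 70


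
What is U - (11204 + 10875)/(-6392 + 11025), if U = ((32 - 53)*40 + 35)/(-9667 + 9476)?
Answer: -487524/884903 ≈ -0.55093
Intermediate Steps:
U = 805/191 (U = (-21*40 + 35)/(-191) = (-840 + 35)*(-1/191) = -805*(-1/191) = 805/191 ≈ 4.2147)
U - (11204 + 10875)/(-6392 + 11025) = 805/191 - (11204 + 10875)/(-6392 + 11025) = 805/191 - 22079/4633 = -487524/884903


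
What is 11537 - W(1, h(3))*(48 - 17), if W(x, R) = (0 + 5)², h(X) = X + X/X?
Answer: 10762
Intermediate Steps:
h(X) = 1 + X (h(X) = X + 1 = 1 + X)
W(x, R) = 25 (W(x, R) = 5² = 25)
11537 - W(1, h(3))*(48 - 17) = 11537 - 25*(48 - 17) = 11537 - 25*31 = 11537 - 1*775 = 11537 - 775 = 10762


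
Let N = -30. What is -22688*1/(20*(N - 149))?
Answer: 5672/895 ≈ 6.3374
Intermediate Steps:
-22688*1/(20*(N - 149)) = -22688*1/(20*(-30 - 149)) = -22688/((-179*20)) = -22688/(-3580) = -22688*(-1/3580) = 5672/895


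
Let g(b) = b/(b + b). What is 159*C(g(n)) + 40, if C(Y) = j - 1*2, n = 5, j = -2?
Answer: -596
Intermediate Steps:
g(b) = ½ (g(b) = b/((2*b)) = (1/(2*b))*b = ½)
C(Y) = -4 (C(Y) = -2 - 1*2 = -2 - 2 = -4)
159*C(g(n)) + 40 = 159*(-4) + 40 = -636 + 40 = -596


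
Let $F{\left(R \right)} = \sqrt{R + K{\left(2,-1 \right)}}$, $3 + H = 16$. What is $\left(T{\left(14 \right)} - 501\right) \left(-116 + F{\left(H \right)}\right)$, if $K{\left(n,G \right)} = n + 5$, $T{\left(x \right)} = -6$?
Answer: $58812 - 1014 \sqrt{5} \approx 56545.0$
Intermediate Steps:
$H = 13$ ($H = -3 + 16 = 13$)
$K{\left(n,G \right)} = 5 + n$
$F{\left(R \right)} = \sqrt{7 + R}$ ($F{\left(R \right)} = \sqrt{R + \left(5 + 2\right)} = \sqrt{R + 7} = \sqrt{7 + R}$)
$\left(T{\left(14 \right)} - 501\right) \left(-116 + F{\left(H \right)}\right) = \left(-6 - 501\right) \left(-116 + \sqrt{7 + 13}\right) = - 507 \left(-116 + \sqrt{20}\right) = - 507 \left(-116 + 2 \sqrt{5}\right) = 58812 - 1014 \sqrt{5}$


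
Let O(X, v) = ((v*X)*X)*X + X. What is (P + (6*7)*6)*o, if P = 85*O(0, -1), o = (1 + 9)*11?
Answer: 27720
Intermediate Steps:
O(X, v) = X + v*X³ (O(X, v) = ((X*v)*X)*X + X = (v*X²)*X + X = v*X³ + X = X + v*X³)
o = 110 (o = 10*11 = 110)
P = 0 (P = 85*(0 - 1*0³) = 85*(0 - 1*0) = 85*(0 + 0) = 85*0 = 0)
(P + (6*7)*6)*o = (0 + (6*7)*6)*110 = (0 + 42*6)*110 = (0 + 252)*110 = 252*110 = 27720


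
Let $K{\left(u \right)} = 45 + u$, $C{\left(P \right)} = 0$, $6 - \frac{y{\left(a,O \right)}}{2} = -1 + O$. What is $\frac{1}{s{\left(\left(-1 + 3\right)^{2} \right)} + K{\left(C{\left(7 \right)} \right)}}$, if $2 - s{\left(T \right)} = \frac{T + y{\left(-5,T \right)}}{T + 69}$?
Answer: $\frac{73}{3421} \approx 0.021339$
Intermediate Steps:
$y{\left(a,O \right)} = 14 - 2 O$ ($y{\left(a,O \right)} = 12 - 2 \left(-1 + O\right) = 12 - \left(-2 + 2 O\right) = 14 - 2 O$)
$s{\left(T \right)} = 2 - \frac{14 - T}{69 + T}$ ($s{\left(T \right)} = 2 - \frac{T - \left(-14 + 2 T\right)}{T + 69} = 2 - \frac{14 - T}{69 + T}$)
$\frac{1}{s{\left(\left(-1 + 3\right)^{2} \right)} + K{\left(C{\left(7 \right)} \right)}} = \frac{1}{\frac{124 + 3 \left(-1 + 3\right)^{2}}{69 + \left(-1 + 3\right)^{2}} + \left(45 + 0\right)} = \frac{1}{\frac{124 + 3 \cdot 2^{2}}{69 + 2^{2}} + 45} = \frac{1}{\frac{124 + 3 \cdot 4}{69 + 4} + 45} = \frac{1}{\frac{124 + 12}{73} + 45} = \frac{1}{\frac{1}{73} \cdot 136 + 45} = \frac{1}{\frac{136}{73} + 45} = \frac{1}{\frac{3421}{73}} = \frac{73}{3421}$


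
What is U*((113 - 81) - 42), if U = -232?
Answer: 2320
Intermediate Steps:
U*((113 - 81) - 42) = -232*((113 - 81) - 42) = -232*(32 - 42) = -232*(-10) = 2320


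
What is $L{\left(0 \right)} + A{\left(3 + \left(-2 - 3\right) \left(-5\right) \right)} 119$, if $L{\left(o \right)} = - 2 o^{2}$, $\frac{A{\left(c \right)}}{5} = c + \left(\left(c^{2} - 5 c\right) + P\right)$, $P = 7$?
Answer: $404005$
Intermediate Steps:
$A{\left(c \right)} = 35 - 20 c + 5 c^{2}$ ($A{\left(c \right)} = 5 \left(c + \left(\left(c^{2} - 5 c\right) + 7\right)\right) = 5 \left(c + \left(7 + c^{2} - 5 c\right)\right) = 5 \left(7 + c^{2} - 4 c\right) = 35 - 20 c + 5 c^{2}$)
$L{\left(0 \right)} + A{\left(3 + \left(-2 - 3\right) \left(-5\right) \right)} 119 = - 2 \cdot 0^{2} + \left(35 - 20 \left(3 + \left(-2 - 3\right) \left(-5\right)\right) + 5 \left(3 + \left(-2 - 3\right) \left(-5\right)\right)^{2}\right) 119 = \left(-2\right) 0 + \left(35 - 20 \left(3 + \left(-2 - 3\right) \left(-5\right)\right) + 5 \left(3 + \left(-2 - 3\right) \left(-5\right)\right)^{2}\right) 119 = 0 + \left(35 - 20 \left(3 - -25\right) + 5 \left(3 - -25\right)^{2}\right) 119 = 0 + \left(35 - 20 \left(3 + 25\right) + 5 \left(3 + 25\right)^{2}\right) 119 = 0 + \left(35 - 560 + 5 \cdot 28^{2}\right) 119 = 0 + \left(35 - 560 + 5 \cdot 784\right) 119 = 0 + \left(35 - 560 + 3920\right) 119 = 0 + 3395 \cdot 119 = 0 + 404005 = 404005$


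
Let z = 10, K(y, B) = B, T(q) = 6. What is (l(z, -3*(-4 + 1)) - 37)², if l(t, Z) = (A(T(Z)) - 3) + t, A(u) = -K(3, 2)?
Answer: 1024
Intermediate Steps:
A(u) = -2 (A(u) = -1*2 = -2)
l(t, Z) = -5 + t (l(t, Z) = (-2 - 3) + t = -5 + t)
(l(z, -3*(-4 + 1)) - 37)² = ((-5 + 10) - 37)² = (5 - 37)² = (-32)² = 1024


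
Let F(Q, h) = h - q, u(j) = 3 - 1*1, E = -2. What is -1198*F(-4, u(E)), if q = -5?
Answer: -8386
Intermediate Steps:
u(j) = 2 (u(j) = 3 - 1 = 2)
F(Q, h) = 5 + h (F(Q, h) = h - 1*(-5) = h + 5 = 5 + h)
-1198*F(-4, u(E)) = -1198*(5 + 2) = -1198*7 = -8386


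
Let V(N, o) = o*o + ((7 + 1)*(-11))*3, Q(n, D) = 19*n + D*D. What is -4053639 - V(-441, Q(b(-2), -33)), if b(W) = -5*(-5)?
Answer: -6499471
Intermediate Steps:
b(W) = 25
Q(n, D) = D**2 + 19*n (Q(n, D) = 19*n + D**2 = D**2 + 19*n)
V(N, o) = -264 + o**2 (V(N, o) = o**2 + (8*(-11))*3 = o**2 - 88*3 = o**2 - 264 = -264 + o**2)
-4053639 - V(-441, Q(b(-2), -33)) = -4053639 - (-264 + ((-33)**2 + 19*25)**2) = -4053639 - (-264 + (1089 + 475)**2) = -4053639 - (-264 + 1564**2) = -4053639 - (-264 + 2446096) = -4053639 - 1*2445832 = -4053639 - 2445832 = -6499471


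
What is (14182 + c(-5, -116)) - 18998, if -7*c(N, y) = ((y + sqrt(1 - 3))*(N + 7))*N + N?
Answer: -4981 + 10*I*sqrt(2)/7 ≈ -4981.0 + 2.0203*I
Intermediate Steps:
c(N, y) = -N/7 - N*(7 + N)*(y + I*sqrt(2))/7 (c(N, y) = -(((y + sqrt(1 - 3))*(N + 7))*N + N)/7 = -(((y + sqrt(-2))*(7 + N))*N + N)/7 = -(((y + I*sqrt(2))*(7 + N))*N + N)/7 = -(((7 + N)*(y + I*sqrt(2)))*N + N)/7 = -(N*(7 + N)*(y + I*sqrt(2)) + N)/7 = -(N + N*(7 + N)*(y + I*sqrt(2)))/7 = -N/7 - N*(7 + N)*(y + I*sqrt(2))/7)
(14182 + c(-5, -116)) - 18998 = (14182 - 1/7*(-5)*(1 + 7*(-116) - 5*(-116) + 7*I*sqrt(2) + I*(-5)*sqrt(2))) - 18998 = (14182 - 1/7*(-5)*(1 - 812 + 580 + 7*I*sqrt(2) - 5*I*sqrt(2))) - 18998 = (14182 - 1/7*(-5)*(-231 + 2*I*sqrt(2))) - 18998 = (14182 + (-165 + 10*I*sqrt(2)/7)) - 18998 = (14017 + 10*I*sqrt(2)/7) - 18998 = -4981 + 10*I*sqrt(2)/7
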